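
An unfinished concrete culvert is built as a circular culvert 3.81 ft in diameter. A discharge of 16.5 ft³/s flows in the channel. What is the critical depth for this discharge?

y_c = 1.21 ft

At critical depth, Q² T / (g A³) = 1, i.e. A³/T = Q²/g = 16.5²/32.2 = 8.455.
Trying y = 1.5 ft: A³/T = 19.46 — over.
Trying y = 1.07 ft: A³/T = 5.277 — short.
Trying y = 1.21 ft: A³/T = 8.5 — ≈ 8.455.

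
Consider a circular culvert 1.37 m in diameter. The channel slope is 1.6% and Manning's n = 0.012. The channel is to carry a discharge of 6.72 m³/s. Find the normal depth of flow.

Manning's equation rearranged: A R^(2/3) = nQ / (1·√S) = 0.012 × 6.72 / (√0.016) = 0.6375.
Trying y = 0.688 m: A R^(2/3) = 0.3635 — too small.
Trying y = 1.27 m: A R^(2/3) = 0.7756 — too large.
Trying y = 1 m: A R^(2/3) = 0.6371 — matches.

y_n = 1 m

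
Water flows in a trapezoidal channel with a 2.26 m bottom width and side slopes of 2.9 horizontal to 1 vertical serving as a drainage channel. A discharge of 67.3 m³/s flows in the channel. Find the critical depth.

y_c = 2.2 m

At critical depth, Q² T / (g A³) = 1, i.e. A³/T = Q²/g = 67.3²/9.81 = 461.7.
At y = 2.78 m: A³/T = 1285 — high.
At y = 1.74 m: A³/T = 166.3 — low.
At y = 2.2 m: A³/T = 457.2 — matches.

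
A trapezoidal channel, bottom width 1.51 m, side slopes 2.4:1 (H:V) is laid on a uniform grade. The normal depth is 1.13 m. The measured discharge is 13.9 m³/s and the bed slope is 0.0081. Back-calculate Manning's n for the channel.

n = 0.0231

With bottom width b = 1.51 m and side slope z = 2.4: A = (b + zy)y = (1.51 + 2.4×1.13)×1.13 = 4.771 m²; P = b + 2y√(1+z²) = 1.51 + 2×1.13×2.6 = 7.386 m.
Hydraulic radius R = A/P = 4.771/7.386 = 0.6459 m.
Rearranging Manning's equation: n = (1/Q) A R^(2/3) S^(1/2) = (1/13.9) × 4.771 × 0.6459^(2/3) × √0.0081 = 0.0231.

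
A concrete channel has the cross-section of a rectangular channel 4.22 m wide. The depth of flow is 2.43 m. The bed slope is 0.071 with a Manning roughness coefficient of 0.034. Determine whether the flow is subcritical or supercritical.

supercritical

Flow area A = b·y = 4.22 × 2.43 = 10.25 m². Wetted perimeter P = b + 2y = 4.22 + 2×2.43 = 9.08 m.
Hydraulic radius R = A/P = 10.25/9.08 = 1.129 m.
V = (1/n) R^(2/3) √S = (1/0.034) × 1.129^(2/3) × √0.071 = 8.499 m/s. Hydraulic depth D_h = A/T = 10.25/4.22 = 2.43 m.
Froude number Fr = V/√(g·D_h) = 8.499/√(9.81×2.43) = 1.74, which is greater than 1, so the flow is supercritical.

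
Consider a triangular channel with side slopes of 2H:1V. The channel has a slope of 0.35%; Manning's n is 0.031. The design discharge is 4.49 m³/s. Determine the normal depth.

y_n = 1.3 m

Manning's equation rearranged: A R^(2/3) = nQ / (1·√S) = 0.031 × 4.49 / (√0.0035) = 2.353.
Try y = 1.1 m: A R^(2/3) = 1.508 — low.
Try y = 1.3 m: A R^(2/3) = 2.354 — close enough.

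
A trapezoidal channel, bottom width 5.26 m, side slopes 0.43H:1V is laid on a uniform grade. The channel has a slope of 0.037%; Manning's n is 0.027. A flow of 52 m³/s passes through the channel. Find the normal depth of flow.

y_n = 5.38 m

Manning's equation rearranged: A R^(2/3) = nQ / (1·√S) = 0.027 × 52 / (√0.00037) = 72.99.
Try y = 4.36 m: A R^(2/3) = 51.15 — short.
Try y = 6.55 m: A R^(2/3) = 102.8 — over.
Try y = 5.38 m: A R^(2/3) = 73.05 — ≈ 72.99.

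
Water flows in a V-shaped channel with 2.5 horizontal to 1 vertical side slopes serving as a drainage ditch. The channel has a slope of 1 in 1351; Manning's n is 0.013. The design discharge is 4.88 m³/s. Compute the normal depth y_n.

Manning's equation rearranged: A R^(2/3) = nQ / (1·√S) = 0.013 × 4.88 / (√0.0007402) = 2.332.
Trying y = 1.06 m: A R^(2/3) = 1.751 — too small.
Trying y = 1.34 m: A R^(2/3) = 3.271 — too large.
Trying y = 1.18 m: A R^(2/3) = 2.331 — ≈ 2.332.

y_n = 1.18 m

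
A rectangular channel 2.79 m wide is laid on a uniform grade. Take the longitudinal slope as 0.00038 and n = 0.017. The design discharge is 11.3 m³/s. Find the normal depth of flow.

Manning's equation rearranged: A R^(2/3) = nQ / (1·√S) = 0.017 × 11.3 / (√0.00038) = 9.855.
Try y = 3.83 m: A R^(2/3) = 10.85 — too large.
Try y = 2.83 m: A R^(2/3) = 7.547 — too small.
Try y = 3.53 m: A R^(2/3) = 9.848 — close enough.

y_n = 3.53 m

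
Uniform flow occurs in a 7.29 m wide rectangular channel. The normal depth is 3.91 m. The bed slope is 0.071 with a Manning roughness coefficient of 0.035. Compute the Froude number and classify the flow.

supercritical

Flow area A = b·y = 7.29 × 3.91 = 28.5 m². Wetted perimeter P = b + 2y = 7.29 + 2×3.91 = 15.11 m.
Hydraulic radius R = A/P = 28.5/15.11 = 1.886 m.
V = (1/n) R^(2/3) √S = (1/0.035) × 1.886^(2/3) × √0.071 = 11.62 m/s. Hydraulic depth D_h = A/T = 28.5/7.29 = 3.91 m.
Froude number Fr = V/√(g·D_h) = 11.62/√(9.81×3.91) = 1.88, which is greater than 1, so the flow is supercritical.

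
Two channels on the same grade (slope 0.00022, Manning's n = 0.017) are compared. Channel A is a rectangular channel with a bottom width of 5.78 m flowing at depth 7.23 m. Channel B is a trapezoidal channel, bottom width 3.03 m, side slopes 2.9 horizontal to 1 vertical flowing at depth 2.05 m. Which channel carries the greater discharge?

channel A

Channel A: Flow area A = b·y = 5.78 × 7.23 = 41.79 m². Wetted perimeter P = b + 2y = 5.78 + 2×7.23 = 20.24 m. Hydraulic radius R = A/P = 41.79/20.24 = 2.065 m. Q_A = (1/0.017)·41.79·2.065^(2/3)·√0.00022 = 59.12 m³/s.
Channel B: With bottom width b = 3.03 m and side slope z = 2.9: A = (b + zy)y = (3.03 + 2.9×2.05)×2.05 = 18.4 m²; P = b + 2y√(1+z²) = 3.03 + 2×2.05×3.068 = 15.61 m. Hydraulic radius R = A/P = 18.4/15.61 = 1.179 m. Q_B = (1/0.017)·18.4·1.179^(2/3)·√0.00022 = 17.91 m³/s.
Q_A = 59.12 m³/s vs Q_B = 17.91 m³/s, so channel A carries more.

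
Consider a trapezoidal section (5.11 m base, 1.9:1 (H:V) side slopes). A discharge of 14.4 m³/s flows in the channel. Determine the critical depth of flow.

y_c = 0.835 m

At critical depth, Q² T / (g A³) = 1, i.e. A³/T = Q²/g = 14.4²/9.81 = 21.14.
At y = 1.04 m: A³/T = 44.17 — over.
At y = 0.703 m: A³/T = 11.96 — short.
At y = 0.835 m: A³/T = 21.11 — ≈ 21.14.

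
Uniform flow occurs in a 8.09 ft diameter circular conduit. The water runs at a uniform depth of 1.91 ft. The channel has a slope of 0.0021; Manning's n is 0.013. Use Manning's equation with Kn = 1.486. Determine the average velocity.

V = 5.68 ft/s

For a circular section of diameter D = 8.09 ft at depth y = 1.91 ft, the central angle is θ = 2 arccos(1 − 2y/D) = 2.03 rad. Then A = (D²/8)(θ − sin θ) = 9.269 ft² and P = Dθ/2 = 8.21 ft.
Hydraulic radius R = A/P = 9.269/8.21 = 1.129 ft.
From Manning's equation, V = (1.486/n) R^(2/3) S^(1/2) = (1.486/0.013) × 1.129^(2/3) × 0.0021^(1/2) = 5.68 ft/s.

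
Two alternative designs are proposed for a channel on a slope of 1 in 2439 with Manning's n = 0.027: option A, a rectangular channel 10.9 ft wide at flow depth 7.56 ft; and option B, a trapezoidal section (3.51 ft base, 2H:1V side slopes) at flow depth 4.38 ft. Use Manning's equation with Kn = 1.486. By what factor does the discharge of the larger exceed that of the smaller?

Channel A: Flow area A = b·y = 10.9 × 7.56 = 82.4 ft². Wetted perimeter P = b + 2y = 10.9 + 2×7.56 = 26.02 ft. Hydraulic radius R = A/P = 82.4/26.02 = 3.167 ft. Q_A = (1.486/0.027)·82.4·3.167^(2/3)·√0.00041 = 198 ft³/s.
Channel B: With bottom width b = 3.51 ft and side slope z = 2: A = (b + zy)y = (3.51 + 2×4.38)×4.38 = 53.74 ft²; P = b + 2y√(1+z²) = 3.51 + 2×4.38×2.236 = 23.1 ft. Hydraulic radius R = A/P = 53.74/23.1 = 2.327 ft. Q_B = (1.486/0.027)·53.74·2.327^(2/3)·√0.00041 = 105.2 ft³/s.
The larger discharge is 198 ft³/s and the smaller is 105.2 ft³/s; the ratio is 1.88.

1.88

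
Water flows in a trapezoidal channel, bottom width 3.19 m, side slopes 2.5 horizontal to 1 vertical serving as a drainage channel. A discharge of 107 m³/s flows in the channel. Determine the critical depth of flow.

y_c = 2.7 m

At critical depth, Q² T / (g A³) = 1, i.e. A³/T = Q²/g = 107²/9.81 = 1167.
Try y = 3.37 m: A³/T = 2993 — over.
Try y = 2.27 m: A³/T = 560.5 — short.
Try y = 2.7 m: A³/T = 1158 — ≈ 1167.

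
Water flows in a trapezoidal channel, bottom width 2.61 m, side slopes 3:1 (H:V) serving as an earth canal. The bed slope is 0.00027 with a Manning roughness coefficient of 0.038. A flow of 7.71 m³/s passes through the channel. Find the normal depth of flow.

y_n = 1.96 m

Manning's equation rearranged: A R^(2/3) = nQ / (1·√S) = 0.038 × 7.71 / (√0.00027) = 17.83.
At y = 2.2 m: A R^(2/3) = 23.21 — high.
At y = 1.59 m: A R^(2/3) = 11.15 — low.
At y = 1.96 m: A R^(2/3) = 17.83 — close enough.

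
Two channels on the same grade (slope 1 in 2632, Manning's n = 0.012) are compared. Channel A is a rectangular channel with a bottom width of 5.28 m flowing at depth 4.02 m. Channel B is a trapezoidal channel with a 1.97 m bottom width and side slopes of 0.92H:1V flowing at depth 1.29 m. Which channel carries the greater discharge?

channel A

Channel A: Flow area A = b·y = 5.28 × 4.02 = 21.23 m². Wetted perimeter P = b + 2y = 5.28 + 2×4.02 = 13.32 m. Hydraulic radius R = A/P = 21.23/13.32 = 1.594 m. Q_A = (1/0.012)·21.23·1.594^(2/3)·√0.0003799 = 47.04 m³/s.
Channel B: With bottom width b = 1.97 m and side slope z = 0.92: A = (b + zy)y = (1.97 + 0.92×1.29)×1.29 = 4.072 m²; P = b + 2y√(1+z²) = 1.97 + 2×1.29×1.359 = 5.476 m. Hydraulic radius R = A/P = 4.072/5.476 = 0.7437 m. Q_B = (1/0.012)·4.072·0.7437^(2/3)·√0.0003799 = 5.43 m³/s.
Q_A = 47.04 m³/s vs Q_B = 5.43 m³/s, so channel A carries more.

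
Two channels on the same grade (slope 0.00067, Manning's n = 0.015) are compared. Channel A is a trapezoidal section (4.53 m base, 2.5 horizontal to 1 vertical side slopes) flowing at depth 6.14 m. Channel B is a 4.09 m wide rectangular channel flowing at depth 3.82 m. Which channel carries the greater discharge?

Channel A: With bottom width b = 4.53 m and side slope z = 2.5: A = (b + zy)y = (4.53 + 2.5×6.14)×6.14 = 122.1 m²; P = b + 2y√(1+z²) = 4.53 + 2×6.14×2.693 = 37.59 m. Hydraulic radius R = A/P = 122.1/37.59 = 3.247 m. Q_A = (1/0.015)·122.1·3.247^(2/3)·√0.00067 = 461.9 m³/s.
Channel B: Flow area A = b·y = 4.09 × 3.82 = 15.62 m². Wetted perimeter P = b + 2y = 4.09 + 2×3.82 = 11.73 m. Hydraulic radius R = A/P = 15.62/11.73 = 1.332 m. Q_B = (1/0.015)·15.62·1.332^(2/3)·√0.00067 = 32.64 m³/s.
Q_A = 461.9 m³/s vs Q_B = 32.64 m³/s, so channel A carries more.

channel A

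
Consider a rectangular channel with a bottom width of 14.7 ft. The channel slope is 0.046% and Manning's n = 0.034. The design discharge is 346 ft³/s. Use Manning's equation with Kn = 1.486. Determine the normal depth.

Manning's equation rearranged: A R^(2/3) = nQ / (1.486·√S) = 0.034 × 346 / (1.486 × √0.00046) = 369.1.
Trying y = 7.67 ft: A R^(2/3) = 272.3 — too small.
Trying y = 9.68 ft: A R^(2/3) = 369.1 — matches.

y_n = 9.68 ft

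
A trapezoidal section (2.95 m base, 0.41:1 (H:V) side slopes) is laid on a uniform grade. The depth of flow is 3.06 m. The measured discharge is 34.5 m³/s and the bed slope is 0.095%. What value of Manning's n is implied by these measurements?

With bottom width b = 2.95 m and side slope z = 0.41: A = (b + zy)y = (2.95 + 0.41×3.06)×3.06 = 12.87 m²; P = b + 2y√(1+z²) = 2.95 + 2×3.06×1.081 = 9.564 m.
Hydraulic radius R = A/P = 12.87/9.564 = 1.345 m.
Rearranging Manning's equation: n = (1/Q) A R^(2/3) S^(1/2) = (1/34.5) × 12.87 × 1.345^(2/3) × √0.00095 = 0.014.

n = 0.014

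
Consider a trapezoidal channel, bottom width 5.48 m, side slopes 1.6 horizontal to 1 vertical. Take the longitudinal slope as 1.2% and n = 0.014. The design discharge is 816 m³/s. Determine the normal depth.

Manning's equation rearranged: A R^(2/3) = nQ / (1·√S) = 0.014 × 816 / (√0.012) = 104.3.
Trying y = 3.99 m: A R^(2/3) = 82.6 — low.
Trying y = 4.99 m: A R^(2/3) = 132.3 — high.
Trying y = 4.46 m: A R^(2/3) = 104.3 — matches.

y_n = 4.46 m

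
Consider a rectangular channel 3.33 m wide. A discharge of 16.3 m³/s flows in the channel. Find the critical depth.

For a rectangular channel, critical depth y_c = (q²/g)^(1/3) where q = Q/b = 16.3/3.33 = 4.895 m²/s.
So y_c = (4.895²/9.81)^(1/3) = 1.35 m.

y_c = 1.35 m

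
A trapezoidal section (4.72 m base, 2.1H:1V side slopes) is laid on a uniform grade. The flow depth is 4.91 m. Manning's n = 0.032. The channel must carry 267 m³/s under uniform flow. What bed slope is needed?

With bottom width b = 4.72 m and side slope z = 2.1: A = (b + zy)y = (4.72 + 2.1×4.91)×4.91 = 73.8 m²; P = b + 2y√(1+z²) = 4.72 + 2×4.91×2.326 = 27.56 m.
Hydraulic radius R = A/P = 73.8/27.56 = 2.678 m.
From Manning's equation, S = [nQ / (1 A R^(2/3))]² = [0.032 × 267 / (1 × 73.8 × 2.678^(2/3))]² = 0.0036.

S = 0.0036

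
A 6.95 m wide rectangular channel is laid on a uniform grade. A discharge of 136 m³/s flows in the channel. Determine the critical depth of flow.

For a rectangular channel, critical depth y_c = (q²/g)^(1/3) where q = Q/b = 136/6.95 = 19.57 m²/s.
So y_c = (19.57²/9.81)^(1/3) = 3.39 m.

y_c = 3.39 m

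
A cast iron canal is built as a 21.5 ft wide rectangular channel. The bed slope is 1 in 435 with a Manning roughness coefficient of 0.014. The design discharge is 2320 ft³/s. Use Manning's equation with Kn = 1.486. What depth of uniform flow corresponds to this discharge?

Manning's equation rearranged: A R^(2/3) = nQ / (1.486·√S) = 0.014 × 2320 / (1.486 × √0.002299) = 455.9.
Try y = 9.44 ft: A R^(2/3) = 595.5 — too large.
Try y = 5.63 ft: A R^(2/3) = 289.3 — too small.
Try y = 7.77 ft: A R^(2/3) = 456 — ≈ 455.9.

y_n = 7.77 ft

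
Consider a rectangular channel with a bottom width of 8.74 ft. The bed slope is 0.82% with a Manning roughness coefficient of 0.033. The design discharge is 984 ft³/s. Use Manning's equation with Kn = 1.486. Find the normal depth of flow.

Manning's equation rearranged: A R^(2/3) = nQ / (1.486·√S) = 0.033 × 984 / (1.486 × √0.0082) = 241.3.
Try y = 11 ft: A R^(2/3) = 205.6 — low.
Try y = 15.6 ft: A R^(2/3) = 309.1 — high.
Try y = 12.6 ft: A R^(2/3) = 241.4 — ≈ 241.3.

y_n = 12.6 ft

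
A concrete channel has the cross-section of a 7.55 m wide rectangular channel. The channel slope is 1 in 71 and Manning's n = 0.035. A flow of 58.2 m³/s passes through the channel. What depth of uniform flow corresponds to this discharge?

y_n = 1.93 m

Manning's equation rearranged: A R^(2/3) = nQ / (1·√S) = 0.035 × 58.2 / (√0.01408) = 17.16.
At y = 1.61 m: A R^(2/3) = 13.18 — too small.
At y = 2.2 m: A R^(2/3) = 20.69 — too large.
At y = 1.93 m: A R^(2/3) = 17.15 — ≈ 17.16.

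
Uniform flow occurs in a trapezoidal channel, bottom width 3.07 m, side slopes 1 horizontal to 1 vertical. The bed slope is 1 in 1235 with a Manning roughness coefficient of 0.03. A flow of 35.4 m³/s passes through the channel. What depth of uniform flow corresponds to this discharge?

Manning's equation rearranged: A R^(2/3) = nQ / (1·√S) = 0.03 × 35.4 / (√0.0008097) = 37.32.
Try y = 2.91 m: A R^(2/3) = 23.21 — short.
Try y = 4 m: A R^(2/3) = 44.38 — over.
Try y = 3.68 m: A R^(2/3) = 37.34 — close enough.

y_n = 3.68 m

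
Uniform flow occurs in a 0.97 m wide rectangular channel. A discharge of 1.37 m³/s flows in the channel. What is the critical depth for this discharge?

y_c = 0.588 m

For a rectangular channel, critical depth y_c = (q²/g)^(1/3) where q = Q/b = 1.37/0.97 = 1.412 m²/s.
So y_c = (1.412²/9.81)^(1/3) = 0.588 m.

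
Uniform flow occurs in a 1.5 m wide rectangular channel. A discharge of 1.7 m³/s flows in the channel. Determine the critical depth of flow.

y_c = 0.508 m

For a rectangular channel, critical depth y_c = (q²/g)^(1/3) where q = Q/b = 1.7/1.5 = 1.133 m²/s.
So y_c = (1.133²/9.81)^(1/3) = 0.508 m.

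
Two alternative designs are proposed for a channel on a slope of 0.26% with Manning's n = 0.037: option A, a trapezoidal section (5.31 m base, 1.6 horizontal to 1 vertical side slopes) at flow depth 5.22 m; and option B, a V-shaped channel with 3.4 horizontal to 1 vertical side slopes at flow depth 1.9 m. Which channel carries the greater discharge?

channel A

Channel A: With bottom width b = 5.31 m and side slope z = 1.6: A = (b + zy)y = (5.31 + 1.6×5.22)×5.22 = 71.32 m²; P = b + 2y√(1+z²) = 5.31 + 2×5.22×1.887 = 25.01 m. Hydraulic radius R = A/P = 71.32/25.01 = 2.852 m. Q_A = (1/0.037)·71.32·2.852^(2/3)·√0.0026 = 197.6 m³/s.
Channel B: For a triangular section with side slope z = 3.4: A = zy² = 3.4×1.9² = 12.27 m²; P = 2y√(1+z²) = 2×1.9×3.544 = 13.47 m. Hydraulic radius R = A/P = 12.27/13.47 = 0.9114 m. Q_B = (1/0.037)·12.27·0.9114^(2/3)·√0.0026 = 15.9 m³/s.
Q_A = 197.6 m³/s vs Q_B = 15.9 m³/s, so channel A carries more.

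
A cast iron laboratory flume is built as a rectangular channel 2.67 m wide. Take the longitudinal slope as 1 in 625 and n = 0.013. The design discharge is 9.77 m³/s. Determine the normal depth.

Manning's equation rearranged: A R^(2/3) = nQ / (1·√S) = 0.013 × 9.77 / (√0.0016) = 3.175.
Try y = 1.74 m: A R^(2/3) = 3.853 — high.
Try y = 1.5 m: A R^(2/3) = 3.176 — close enough.

y_n = 1.5 m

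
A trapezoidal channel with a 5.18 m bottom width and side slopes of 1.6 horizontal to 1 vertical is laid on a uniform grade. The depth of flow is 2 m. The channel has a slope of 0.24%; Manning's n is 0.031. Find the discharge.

With bottom width b = 5.18 m and side slope z = 1.6: A = (b + zy)y = (5.18 + 1.6×2)×2 = 16.76 m²; P = b + 2y√(1+z²) = 5.18 + 2×2×1.887 = 12.73 m.
Hydraulic radius R = A/P = 16.76/12.73 = 1.317 m.
Manning's equation: Q = (1/n) A R^(2/3) S^(1/2) = (1/0.031) × 16.76 × 1.317^(2/3) × 0.0024^(1/2) = 31.8 m³/s.

Q = 31.8 m³/s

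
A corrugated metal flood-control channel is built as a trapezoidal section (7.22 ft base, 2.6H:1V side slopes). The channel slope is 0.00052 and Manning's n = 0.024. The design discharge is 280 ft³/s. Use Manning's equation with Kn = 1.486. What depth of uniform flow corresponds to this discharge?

y_n = 4.93 ft

Manning's equation rearranged: A R^(2/3) = nQ / (1.486·√S) = 0.024 × 280 / (1.486 × √0.00052) = 198.3.
At y = 5.51 ft: A R^(2/3) = 254.1 — too large.
At y = 4.41 ft: A R^(2/3) = 155.5 — too small.
At y = 4.93 ft: A R^(2/3) = 198.5 — ≈ 198.3.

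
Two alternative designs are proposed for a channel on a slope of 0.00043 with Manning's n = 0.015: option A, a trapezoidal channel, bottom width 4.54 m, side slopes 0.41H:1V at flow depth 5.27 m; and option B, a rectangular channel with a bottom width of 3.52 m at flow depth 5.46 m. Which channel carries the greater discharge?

channel A

Channel A: With bottom width b = 4.54 m and side slope z = 0.41: A = (b + zy)y = (4.54 + 0.41×5.27)×5.27 = 35.31 m²; P = b + 2y√(1+z²) = 4.54 + 2×5.27×1.081 = 15.93 m. Hydraulic radius R = A/P = 35.31/15.93 = 2.217 m. Q_A = (1/0.015)·35.31·2.217^(2/3)·√0.00043 = 82.99 m³/s.
Channel B: Flow area A = b·y = 3.52 × 5.46 = 19.22 m². Wetted perimeter P = b + 2y = 3.52 + 2×5.46 = 14.44 m. Hydraulic radius R = A/P = 19.22/14.44 = 1.331 m. Q_B = (1/0.015)·19.22·1.331^(2/3)·√0.00043 = 32.15 m³/s.
Q_A = 82.99 m³/s vs Q_B = 32.15 m³/s, so channel A carries more.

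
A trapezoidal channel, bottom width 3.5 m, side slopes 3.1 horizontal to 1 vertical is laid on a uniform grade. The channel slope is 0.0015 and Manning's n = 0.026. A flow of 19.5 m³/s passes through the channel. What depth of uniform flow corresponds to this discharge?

Manning's equation rearranged: A R^(2/3) = nQ / (1·√S) = 0.026 × 19.5 / (√0.0015) = 13.09.
Try y = 1.93 m: A R^(2/3) = 19.96 — over.
Try y = 1.27 m: A R^(2/3) = 8.155 — short.
Try y = 1.59 m: A R^(2/3) = 13.11 — close enough.

y_n = 1.59 m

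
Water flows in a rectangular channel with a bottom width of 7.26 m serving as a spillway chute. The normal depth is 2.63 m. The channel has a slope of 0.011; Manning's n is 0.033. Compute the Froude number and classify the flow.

subcritical

Flow area A = b·y = 7.26 × 2.63 = 19.09 m². Wetted perimeter P = b + 2y = 7.26 + 2×2.63 = 12.52 m.
Hydraulic radius R = A/P = 19.09/12.52 = 1.525 m.
V = (1/n) R^(2/3) √S = (1/0.033) × 1.525^(2/3) × √0.011 = 4.211 m/s. Hydraulic depth D_h = A/T = 19.09/7.26 = 2.63 m.
Froude number Fr = V/√(g·D_h) = 4.211/√(9.81×2.63) = 0.829, which is less than 1, so the flow is subcritical.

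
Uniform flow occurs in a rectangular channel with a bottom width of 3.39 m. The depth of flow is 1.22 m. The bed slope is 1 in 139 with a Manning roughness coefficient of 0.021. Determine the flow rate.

Q = 13.3 m³/s

Flow area A = b·y = 3.39 × 1.22 = 4.136 m². Wetted perimeter P = b + 2y = 3.39 + 2×1.22 = 5.83 m.
Hydraulic radius R = A/P = 4.136/5.83 = 0.7094 m.
Manning's equation: Q = (1/n) A R^(2/3) S^(1/2) = (1/0.021) × 4.136 × 0.7094^(2/3) × 0.007194^(1/2) = 13.3 m³/s.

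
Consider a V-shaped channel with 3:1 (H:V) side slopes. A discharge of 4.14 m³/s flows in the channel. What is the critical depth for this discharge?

At critical depth, Q² T / (g A³) = 1, i.e. A³/T = Q²/g = 4.14²/9.81 = 1.747.
Try y = 1.01 m: A³/T = 4.73 — high.
Try y = 0.61 m: A³/T = 0.3801 — low.
Try y = 0.828 m: A³/T = 1.751 — ≈ 1.747.

y_c = 0.828 m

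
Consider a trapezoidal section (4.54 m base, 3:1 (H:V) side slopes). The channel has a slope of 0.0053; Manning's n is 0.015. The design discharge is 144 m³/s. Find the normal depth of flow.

y_n = 2.2 m

Manning's equation rearranged: A R^(2/3) = nQ / (1·√S) = 0.015 × 144 / (√0.0053) = 29.67.
At y = 1.87 m: A R^(2/3) = 20.95 — too small.
At y = 2.2 m: A R^(2/3) = 29.61 — ≈ 29.67.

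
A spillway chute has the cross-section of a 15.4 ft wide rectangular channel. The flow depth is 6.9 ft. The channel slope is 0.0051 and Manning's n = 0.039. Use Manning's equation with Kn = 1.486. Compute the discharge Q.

Q = 684 ft³/s

Flow area A = b·y = 15.4 × 6.9 = 106.3 ft². Wetted perimeter P = b + 2y = 15.4 + 2×6.9 = 29.2 ft.
Hydraulic radius R = A/P = 106.3/29.2 = 3.639 ft.
Manning's equation: Q = (1.486/n) A R^(2/3) S^(1/2) = (1.486/0.039) × 106.3 × 3.639^(2/3) × 0.0051^(1/2) = 684 ft³/s.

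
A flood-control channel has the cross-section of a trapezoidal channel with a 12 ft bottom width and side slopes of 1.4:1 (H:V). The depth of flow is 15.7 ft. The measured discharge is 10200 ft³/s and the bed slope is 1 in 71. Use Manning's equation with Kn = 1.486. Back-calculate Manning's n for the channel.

n = 0.0371

With bottom width b = 12 ft and side slope z = 1.4: A = (b + zy)y = (12 + 1.4×15.7)×15.7 = 533.5 ft²; P = b + 2y√(1+z²) = 12 + 2×15.7×1.72 = 66.02 ft.
Hydraulic radius R = A/P = 533.5/66.02 = 8.08 ft.
Rearranging Manning's equation: n = (1.486/Q) A R^(2/3) S^(1/2) = (1.486/10200) × 533.5 × 8.08^(2/3) × √0.01408 = 0.0371.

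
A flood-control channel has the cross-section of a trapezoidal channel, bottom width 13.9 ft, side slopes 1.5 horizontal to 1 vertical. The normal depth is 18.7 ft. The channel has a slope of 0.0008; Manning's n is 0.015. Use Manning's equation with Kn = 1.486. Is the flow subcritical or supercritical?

With bottom width b = 13.9 ft and side slope z = 1.5: A = (b + zy)y = (13.9 + 1.5×18.7)×18.7 = 784.5 ft²; P = b + 2y√(1+z²) = 13.9 + 2×18.7×1.803 = 81.32 ft.
Hydraulic radius R = A/P = 784.5/81.32 = 9.646 ft.
V = (1.486/n) R^(2/3) √S = (1.486/0.015) × 9.646^(2/3) × √0.0008 = 12.7 ft/s. Hydraulic depth D_h = A/T = 784.5/70 = 11.21 ft.
Froude number Fr = V/√(g·D_h) = 12.7/√(32.2×11.21) = 0.668, which is less than 1, so the flow is subcritical.

subcritical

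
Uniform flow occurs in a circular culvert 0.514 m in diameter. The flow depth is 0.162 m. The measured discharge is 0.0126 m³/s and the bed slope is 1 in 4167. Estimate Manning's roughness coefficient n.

n = 0.014

For a circular section of diameter D = 0.514 m at depth y = 0.162 m, the central angle is θ = 2 arccos(1 − 2y/D) = 2.384 rad. Then A = (D²/8)(θ − sin θ) = 0.05606 m² and P = Dθ/2 = 0.6128 m.
Hydraulic radius R = A/P = 0.05606/0.6128 = 0.09148 m.
Rearranging Manning's equation: n = (1/Q) A R^(2/3) S^(1/2) = (1/0.0126) × 0.05606 × 0.09148^(2/3) × √0.00024 = 0.014.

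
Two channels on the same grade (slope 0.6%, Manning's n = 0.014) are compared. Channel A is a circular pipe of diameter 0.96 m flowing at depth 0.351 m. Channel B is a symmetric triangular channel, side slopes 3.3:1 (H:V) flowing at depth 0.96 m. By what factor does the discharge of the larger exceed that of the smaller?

Channel A: For a circular section of diameter D = 0.96 m at depth y = 0.351 m, the central angle is θ = 2 arccos(1 − 2y/D) = 2.597 rad. Then A = (D²/8)(θ − sin θ) = 0.2396 m² and P = Dθ/2 = 1.247 m. Hydraulic radius R = A/P = 0.2396/1.247 = 0.1922 m. Q_A = (1/0.014)·0.2396·0.1922^(2/3)·√0.006 = 0.4414 m³/s.
Channel B: For a triangular section with side slope z = 3.3: A = zy² = 3.3×0.96² = 3.041 m²; P = 2y√(1+z²) = 2×0.96×3.448 = 6.621 m. Hydraulic radius R = A/P = 3.041/6.621 = 0.4594 m. Q_B = (1/0.014)·3.041·0.4594^(2/3)·√0.006 = 10.02 m³/s.
The larger discharge is 10.02 m³/s and the smaller is 0.4414 m³/s; the ratio is 22.7.

22.7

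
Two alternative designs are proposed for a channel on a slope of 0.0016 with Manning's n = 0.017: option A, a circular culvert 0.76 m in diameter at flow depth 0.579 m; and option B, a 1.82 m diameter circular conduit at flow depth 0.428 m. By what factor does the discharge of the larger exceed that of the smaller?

Channel A: For a circular section of diameter D = 0.76 m at depth y = 0.579 m, the central angle is θ = 2 arccos(1 − 2y/D) = 4.244 rad. Then A = (D²/8)(θ − sin θ) = 0.3708 m² and P = Dθ/2 = 1.613 m. Hydraulic radius R = A/P = 0.3708/1.613 = 0.2299 m. Q_A = (1/0.017)·0.3708·0.2299^(2/3)·√0.0016 = 0.3275 m³/s.
Channel B: For a circular section of diameter D = 1.82 m at depth y = 0.428 m, the central angle is θ = 2 arccos(1 − 2y/D) = 2.025 rad. Then A = (D²/8)(θ − sin θ) = 0.4665 m² and P = Dθ/2 = 1.843 m. Hydraulic radius R = A/P = 0.4665/1.843 = 0.2531 m. Q_B = (1/0.017)·0.4665·0.2531^(2/3)·√0.0016 = 0.4392 m³/s.
The larger discharge is 0.4392 m³/s and the smaller is 0.3275 m³/s; the ratio is 1.34.

1.34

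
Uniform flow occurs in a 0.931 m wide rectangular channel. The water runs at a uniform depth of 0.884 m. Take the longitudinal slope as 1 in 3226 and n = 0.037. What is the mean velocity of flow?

Flow area A = b·y = 0.931 × 0.884 = 0.823 m². Wetted perimeter P = b + 2y = 0.931 + 2×0.884 = 2.699 m.
Hydraulic radius R = A/P = 0.823/2.699 = 0.3049 m.
From Manning's equation, V = (1/n) R^(2/3) S^(1/2) = (1/0.037) × 0.3049^(2/3) × 0.00031^(1/2) = 0.216 m/s.

V = 0.216 m/s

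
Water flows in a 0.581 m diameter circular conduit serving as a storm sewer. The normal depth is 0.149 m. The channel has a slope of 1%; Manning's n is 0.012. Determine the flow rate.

Q = 0.088 m³/s

For a circular section of diameter D = 0.581 m at depth y = 0.149 m, the central angle is θ = 2 arccos(1 − 2y/D) = 2.124 rad. Then A = (D²/8)(θ − sin θ) = 0.05373 m² and P = Dθ/2 = 0.617 m.
Hydraulic radius R = A/P = 0.05373/0.617 = 0.08707 m.
Manning's equation: Q = (1/n) A R^(2/3) S^(1/2) = (1/0.012) × 0.05373 × 0.08707^(2/3) × 0.01^(1/2) = 0.088 m³/s.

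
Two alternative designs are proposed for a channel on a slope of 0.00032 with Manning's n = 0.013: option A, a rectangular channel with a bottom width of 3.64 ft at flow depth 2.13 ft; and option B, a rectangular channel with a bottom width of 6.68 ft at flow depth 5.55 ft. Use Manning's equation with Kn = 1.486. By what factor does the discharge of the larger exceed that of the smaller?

Channel A: Flow area A = b·y = 3.64 × 2.13 = 7.753 ft². Wetted perimeter P = b + 2y = 3.64 + 2×2.13 = 7.9 ft. Hydraulic radius R = A/P = 7.753/7.9 = 0.9814 ft. Q_A = (1.486/0.013)·7.753·0.9814^(2/3)·√0.00032 = 15.66 ft³/s.
Channel B: Flow area A = b·y = 6.68 × 5.55 = 37.07 ft². Wetted perimeter P = b + 2y = 6.68 + 2×5.55 = 17.78 ft. Hydraulic radius R = A/P = 37.07/17.78 = 2.085 ft. Q_B = (1.486/0.013)·37.07·2.085^(2/3)·√0.00032 = 123.7 ft³/s.
The larger discharge is 123.7 ft³/s and the smaller is 15.66 ft³/s; the ratio is 7.9.

7.9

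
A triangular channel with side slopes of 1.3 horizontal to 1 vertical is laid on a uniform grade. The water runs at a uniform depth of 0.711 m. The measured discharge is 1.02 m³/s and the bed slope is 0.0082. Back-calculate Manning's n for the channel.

n = 0.0251

For a triangular section with side slope z = 1.3: A = zy² = 1.3×0.711² = 0.6572 m²; P = 2y√(1+z²) = 2×0.711×1.64 = 2.332 m.
Hydraulic radius R = A/P = 0.6572/2.332 = 0.2818 m.
Rearranging Manning's equation: n = (1/Q) A R^(2/3) S^(1/2) = (1/1.02) × 0.6572 × 0.2818^(2/3) × √0.0082 = 0.0251.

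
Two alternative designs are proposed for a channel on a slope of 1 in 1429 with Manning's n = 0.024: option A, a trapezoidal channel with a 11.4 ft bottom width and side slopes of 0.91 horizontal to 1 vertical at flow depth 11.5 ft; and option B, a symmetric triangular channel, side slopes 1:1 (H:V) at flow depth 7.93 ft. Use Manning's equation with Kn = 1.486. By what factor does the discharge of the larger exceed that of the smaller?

Channel A: With bottom width b = 11.4 ft and side slope z = 0.91: A = (b + zy)y = (11.4 + 0.91×11.5)×11.5 = 251.4 ft²; P = b + 2y√(1+z²) = 11.4 + 2×11.5×1.352 = 42.5 ft. Hydraulic radius R = A/P = 251.4/42.5 = 5.917 ft. Q_A = (1.486/0.024)·251.4·5.917^(2/3)·√0.0006998 = 1347 ft³/s.
Channel B: For a triangular section with side slope z = 1: A = zy² = 1×7.93² = 62.88 ft²; P = 2y√(1+z²) = 2×7.93×1.414 = 22.43 ft. Hydraulic radius R = A/P = 62.88/22.43 = 2.804 ft. Q_B = (1.486/0.024)·62.88·2.804^(2/3)·√0.0006998 = 204.8 ft³/s.
The larger discharge is 1347 ft³/s and the smaller is 204.8 ft³/s; the ratio is 6.58.

6.58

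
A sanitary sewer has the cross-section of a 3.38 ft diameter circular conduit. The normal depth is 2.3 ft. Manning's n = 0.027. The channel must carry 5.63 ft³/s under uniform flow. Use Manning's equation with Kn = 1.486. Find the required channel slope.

S = 0.00025

For a circular section of diameter D = 3.38 ft at depth y = 2.3 ft, the central angle is θ = 2 arccos(1 − 2y/D) = 3.88 rad. Then A = (D²/8)(θ − sin θ) = 6.502 ft² and P = Dθ/2 = 6.557 ft.
Hydraulic radius R = A/P = 6.502/6.557 = 0.9916 ft.
From Manning's equation, S = [nQ / (1.486 A R^(2/3))]² = [0.027 × 5.63 / (1.486 × 6.502 × 0.9916^(2/3))]² = 0.00025.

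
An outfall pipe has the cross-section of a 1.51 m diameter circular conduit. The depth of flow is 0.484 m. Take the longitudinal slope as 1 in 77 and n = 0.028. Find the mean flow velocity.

V = 1.71 m/s

For a circular section of diameter D = 1.51 m at depth y = 0.484 m, the central angle is θ = 2 arccos(1 − 2y/D) = 2.407 rad. Then A = (D²/8)(θ − sin θ) = 0.4951 m² and P = Dθ/2 = 1.818 m.
Hydraulic radius R = A/P = 0.4951/1.818 = 0.2724 m.
From Manning's equation, V = (1/n) R^(2/3) S^(1/2) = (1/0.028) × 0.2724^(2/3) × 0.01299^(1/2) = 1.71 m/s.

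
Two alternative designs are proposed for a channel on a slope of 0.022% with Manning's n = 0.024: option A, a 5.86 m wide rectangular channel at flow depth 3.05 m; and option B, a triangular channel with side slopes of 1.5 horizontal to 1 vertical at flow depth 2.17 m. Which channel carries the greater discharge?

channel A

Channel A: Flow area A = b·y = 5.86 × 3.05 = 17.87 m². Wetted perimeter P = b + 2y = 5.86 + 2×3.05 = 11.96 m. Hydraulic radius R = A/P = 17.87/11.96 = 1.494 m. Q_A = (1/0.024)·17.87·1.494^(2/3)·√0.00022 = 14.44 m³/s.
Channel B: For a triangular section with side slope z = 1.5: A = zy² = 1.5×2.17² = 7.063 m²; P = 2y√(1+z²) = 2×2.17×1.803 = 7.824 m. Hydraulic radius R = A/P = 7.063/7.824 = 0.9028 m. Q_B = (1/0.024)·7.063·0.9028^(2/3)·√0.00022 = 4.078 m³/s.
Q_A = 14.44 m³/s vs Q_B = 4.078 m³/s, so channel A carries more.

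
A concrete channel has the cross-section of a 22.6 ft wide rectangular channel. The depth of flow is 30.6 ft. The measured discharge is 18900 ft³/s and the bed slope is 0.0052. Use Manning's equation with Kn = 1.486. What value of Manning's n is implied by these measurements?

Flow area A = b·y = 22.6 × 30.6 = 691.6 ft². Wetted perimeter P = b + 2y = 22.6 + 2×30.6 = 83.8 ft.
Hydraulic radius R = A/P = 691.6/83.8 = 8.253 ft.
Rearranging Manning's equation: n = (1.486/Q) A R^(2/3) S^(1/2) = (1.486/18900) × 691.6 × 8.253^(2/3) × √0.0052 = 0.016.

n = 0.016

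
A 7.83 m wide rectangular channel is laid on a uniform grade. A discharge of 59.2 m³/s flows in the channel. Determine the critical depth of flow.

For a rectangular channel, critical depth y_c = (q²/g)^(1/3) where q = Q/b = 59.2/7.83 = 7.561 m²/s.
So y_c = (7.561²/9.81)^(1/3) = 1.8 m.

y_c = 1.8 m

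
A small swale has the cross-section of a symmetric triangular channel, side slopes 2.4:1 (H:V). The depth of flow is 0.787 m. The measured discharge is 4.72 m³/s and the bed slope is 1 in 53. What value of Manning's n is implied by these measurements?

For a triangular section with side slope z = 2.4: A = zy² = 2.4×0.787² = 1.486 m²; P = 2y√(1+z²) = 2×0.787×2.6 = 4.092 m.
Hydraulic radius R = A/P = 1.486/4.092 = 0.3632 m.
Rearranging Manning's equation: n = (1/Q) A R^(2/3) S^(1/2) = (1/4.72) × 1.486 × 0.3632^(2/3) × √0.01887 = 0.022.

n = 0.022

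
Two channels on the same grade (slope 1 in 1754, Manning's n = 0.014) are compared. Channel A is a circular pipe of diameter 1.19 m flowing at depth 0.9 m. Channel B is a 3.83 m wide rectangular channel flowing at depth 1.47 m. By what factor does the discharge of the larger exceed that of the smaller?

Channel A: For a circular section of diameter D = 1.19 m at depth y = 0.9 m, the central angle is θ = 2 arccos(1 − 2y/D) = 4.218 rad. Then A = (D²/8)(θ − sin θ) = 0.9025 m² and P = Dθ/2 = 2.51 m. Hydraulic radius R = A/P = 0.9025/2.51 = 0.3596 m. Q_A = (1/0.014)·0.9025·0.3596^(2/3)·√0.0005701 = 0.7783 m³/s.
Channel B: Flow area A = b·y = 3.83 × 1.47 = 5.63 m². Wetted perimeter P = b + 2y = 3.83 + 2×1.47 = 6.77 m. Hydraulic radius R = A/P = 5.63/6.77 = 0.8316 m. Q_B = (1/0.014)·5.63·0.8316^(2/3)·√0.0005701 = 8.492 m³/s.
The larger discharge is 8.492 m³/s and the smaller is 0.7783 m³/s; the ratio is 10.9.

10.9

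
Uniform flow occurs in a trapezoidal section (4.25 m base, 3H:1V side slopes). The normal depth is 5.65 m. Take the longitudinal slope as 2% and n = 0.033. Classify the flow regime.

supercritical

With bottom width b = 4.25 m and side slope z = 3: A = (b + zy)y = (4.25 + 3×5.65)×5.65 = 119.8 m²; P = b + 2y√(1+z²) = 4.25 + 2×5.65×3.162 = 39.98 m.
Hydraulic radius R = A/P = 119.8/39.98 = 2.996 m.
V = (1/n) R^(2/3) √S = (1/0.033) × 2.996^(2/3) × √0.02 = 8.906 m/s. Hydraulic depth D_h = A/T = 119.8/38.15 = 3.14 m.
Froude number Fr = V/√(g·D_h) = 8.906/√(9.81×3.14) = 1.6, which is greater than 1, so the flow is supercritical.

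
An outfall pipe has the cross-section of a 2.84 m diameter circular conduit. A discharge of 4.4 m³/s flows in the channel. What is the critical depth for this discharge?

At critical depth, Q² T / (g A³) = 1, i.e. A³/T = Q²/g = 4.4²/9.81 = 1.973.
Trying y = 0.652 m: A³/T = 0.5539 — low.
Trying y = 0.992 m: A³/T = 2.825 — high.
Trying y = 0.904 m: A³/T = 1.973 — close enough.

y_c = 0.904 m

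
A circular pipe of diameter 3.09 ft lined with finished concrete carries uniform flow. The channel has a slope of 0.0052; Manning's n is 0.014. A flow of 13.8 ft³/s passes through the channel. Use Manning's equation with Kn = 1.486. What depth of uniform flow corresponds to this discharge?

Manning's equation rearranged: A R^(2/3) = nQ / (1.486·√S) = 0.014 × 13.8 / (1.486 × √0.0052) = 1.803.
At y = 1.3 ft: A R^(2/3) = 2.332 — over.
At y = 0.79 ft: A R^(2/3) = 0.9041 — short.
At y = 1.13 ft: A R^(2/3) = 1.803 — ≈ 1.803.

y_n = 1.13 ft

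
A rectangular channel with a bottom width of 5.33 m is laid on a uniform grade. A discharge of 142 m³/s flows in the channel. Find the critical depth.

For a rectangular channel, critical depth y_c = (q²/g)^(1/3) where q = Q/b = 142/5.33 = 26.64 m²/s.
So y_c = (26.64²/9.81)^(1/3) = 4.17 m.

y_c = 4.17 m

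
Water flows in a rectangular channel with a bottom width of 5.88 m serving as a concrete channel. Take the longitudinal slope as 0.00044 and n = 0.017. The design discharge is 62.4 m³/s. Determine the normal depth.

y_n = 5.56 m

Manning's equation rearranged: A R^(2/3) = nQ / (1·√S) = 0.017 × 62.4 / (√0.00044) = 50.57.
At y = 6.76 m: A R^(2/3) = 64.12 — over.
At y = 5.56 m: A R^(2/3) = 50.56 — matches.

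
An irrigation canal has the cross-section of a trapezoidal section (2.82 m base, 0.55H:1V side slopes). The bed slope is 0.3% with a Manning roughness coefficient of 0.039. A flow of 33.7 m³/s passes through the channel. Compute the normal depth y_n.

y_n = 3.66 m

Manning's equation rearranged: A R^(2/3) = nQ / (1·√S) = 0.039 × 33.7 / (√0.003) = 24.
Trying y = 4.41 m: A R^(2/3) = 34.17 — high.
Trying y = 3.66 m: A R^(2/3) = 24.03 — matches.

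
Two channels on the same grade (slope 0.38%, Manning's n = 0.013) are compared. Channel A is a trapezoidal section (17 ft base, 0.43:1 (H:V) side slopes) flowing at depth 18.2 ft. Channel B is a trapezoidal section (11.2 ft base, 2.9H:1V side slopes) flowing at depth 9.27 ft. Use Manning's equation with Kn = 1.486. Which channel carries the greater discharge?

channel A

Channel A: With bottom width b = 17 ft and side slope z = 0.43: A = (b + zy)y = (17 + 0.43×18.2)×18.2 = 451.8 ft²; P = b + 2y√(1+z²) = 17 + 2×18.2×1.089 = 56.62 ft. Hydraulic radius R = A/P = 451.8/56.62 = 7.98 ft. Q_A = (1.486/0.013)·451.8·7.98^(2/3)·√0.0038 = 12710 ft³/s.
Channel B: With bottom width b = 11.2 ft and side slope z = 2.9: A = (b + zy)y = (11.2 + 2.9×9.27)×9.27 = 353 ft²; P = b + 2y√(1+z²) = 11.2 + 2×9.27×3.068 = 68.07 ft. Hydraulic radius R = A/P = 353/68.07 = 5.186 ft. Q_B = (1.486/0.013)·353·5.186^(2/3)·√0.0038 = 7453 ft³/s.
Q_A = 12710 ft³/s vs Q_B = 7453 ft³/s, so channel A carries more.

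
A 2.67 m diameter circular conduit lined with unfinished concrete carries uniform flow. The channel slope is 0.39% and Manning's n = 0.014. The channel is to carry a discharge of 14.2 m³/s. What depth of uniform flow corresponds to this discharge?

Manning's equation rearranged: A R^(2/3) = nQ / (1·√S) = 0.014 × 14.2 / (√0.0039) = 3.183.
Try y = 1.89 m: A R^(2/3) = 3.633 — too large.
Try y = 1.37 m: A R^(2/3) = 2.234 — too small.
Try y = 1.72 m: A R^(2/3) = 3.193 — matches.

y_n = 1.72 m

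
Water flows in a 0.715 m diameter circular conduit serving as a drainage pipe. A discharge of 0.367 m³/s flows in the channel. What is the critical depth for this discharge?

y_c = 0.376 m

At critical depth, Q² T / (g A³) = 1, i.e. A³/T = Q²/g = 0.367²/9.81 = 0.01373.
Trying y = 0.467 m: A³/T = 0.0315 — high.
Trying y = 0.312 m: A³/T = 0.006723 — low.
Trying y = 0.376 m: A³/T = 0.01372 — close enough.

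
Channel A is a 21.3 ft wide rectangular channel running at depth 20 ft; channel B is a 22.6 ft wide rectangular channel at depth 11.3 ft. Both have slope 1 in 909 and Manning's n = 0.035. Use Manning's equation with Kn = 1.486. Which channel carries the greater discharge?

channel A

Channel A: Flow area A = b·y = 21.3 × 20 = 426 ft². Wetted perimeter P = b + 2y = 21.3 + 2×20 = 61.3 ft. Hydraulic radius R = A/P = 426/61.3 = 6.949 ft. Q_A = (1.486/0.035)·426·6.949^(2/3)·√0.0011 = 2185 ft³/s.
Channel B: Flow area A = b·y = 22.6 × 11.3 = 255.4 ft². Wetted perimeter P = b + 2y = 22.6 + 2×11.3 = 45.2 ft. Hydraulic radius R = A/P = 255.4/45.2 = 5.65 ft. Q_B = (1.486/0.035)·255.4·5.65^(2/3)·√0.0011 = 1141 ft³/s.
Q_A = 2185 ft³/s vs Q_B = 1141 ft³/s, so channel A carries more.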